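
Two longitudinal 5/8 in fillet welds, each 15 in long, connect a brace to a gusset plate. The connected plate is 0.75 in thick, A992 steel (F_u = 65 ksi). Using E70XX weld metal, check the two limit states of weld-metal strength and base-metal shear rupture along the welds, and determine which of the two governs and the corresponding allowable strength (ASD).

E70XX → F_EXX = 70 ksi.
t_e = 0.707 × 0.625 = 0.4419 in; L = 30 in.
Weld metal: R_n/Ω = (1/2.0) × 0.6 × 70 × 0.4419 × 30 = 278.4 kips.
Base metal (shear rupture): R_n/Ω = (1/2.0) × 0.6 × 65 × 0.75 × 30 = 438.8 kips.
Governing: weld metal.

R_n/Ω ≈ 278 kips (weld metal governs)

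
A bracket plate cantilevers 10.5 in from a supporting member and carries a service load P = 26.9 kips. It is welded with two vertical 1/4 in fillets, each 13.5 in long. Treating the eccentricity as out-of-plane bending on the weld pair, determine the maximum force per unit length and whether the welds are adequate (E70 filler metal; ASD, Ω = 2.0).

E70XX → F_EXX = 70 ksi.
L_w = 2 × 13.5 = 27 in; section modulus (unit throat) S = 2 × L²/6 = 60.75 in².
Direct shear f_v = P/L_w = 26.9/27 = 0.9963 kip/in.
Moment M = P × e = 26.9 × 10.5 = 282.45 kip·in; bending f_b = M/S = 4.649 kip/in.
f_max = √(f_v² + f_b²) = √(0.9963² + 4.649²) = 4.755 kip/in.
r_n/Ω = (1/2.0) × 0.6 × 70 × (0.707 × 0.25) = 3.712 kip/in → NOT adequate.

f_max ≈ 4.75 kip/in; NOT adequate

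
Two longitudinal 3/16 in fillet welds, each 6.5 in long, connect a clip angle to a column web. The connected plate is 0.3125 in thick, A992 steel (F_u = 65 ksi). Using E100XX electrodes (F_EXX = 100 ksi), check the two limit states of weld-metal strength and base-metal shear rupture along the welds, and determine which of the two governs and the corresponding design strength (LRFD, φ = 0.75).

φR_n ≈ 77.5 kips (weld metal governs)

t_e = 0.707 × 0.1875 = 0.1326 in; L = 13 in.
Weld metal: φR_n = 0.75 × 0.6 × 100 × 0.1326 × 13 = 77.55 kips.
Base metal (shear rupture): φR_n = 0.75 × 0.6 × 65 × 0.3125 × 13 = 118.8 kips.
Governing: weld metal.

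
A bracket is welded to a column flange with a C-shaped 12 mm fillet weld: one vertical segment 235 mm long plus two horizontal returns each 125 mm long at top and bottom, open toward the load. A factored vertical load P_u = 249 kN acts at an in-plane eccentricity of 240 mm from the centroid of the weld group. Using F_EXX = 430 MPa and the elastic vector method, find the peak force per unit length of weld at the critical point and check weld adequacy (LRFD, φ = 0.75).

f_max ≈ 2040 N/mm; NOT adequate

Total weld length L_w = 485 mm. Treat welds as unit-width lines.
Centroid: x̄ = 2×125×62.5 / 485 = 32.22 mm from the vertical weld.
Polar moment about centroid: J = I_x + I_y = [235³/12 + 2×125×117.5²] + [235×32.22² + 2(125³/12 + 125×30.28²)] = 5332000 mm³.
Direct shear f_v = P/L_w = 249×10³ / 485 = 513.4 N/mm (vertical).
Torsion M = P·e = 249×10³ × 240 = 59760000 N·mm.
Critical point at (x, y) = (92.78, 117.5) from centroid. f_tx = M·y/J = 1317 N/mm; f_ty = M·x/J = 1040 N/mm.
Resultant f_max = √[f_tx² + (f_v + f_ty)²] = √[1317² + (513.4 + 1040)²] = 2036 N/mm.
Capacity per unit length: φr_n = 0.75 × 0.6 × 430 × (0.707 × 12) = 1642 N/mm.
2036 > 1642 → NOT adequate.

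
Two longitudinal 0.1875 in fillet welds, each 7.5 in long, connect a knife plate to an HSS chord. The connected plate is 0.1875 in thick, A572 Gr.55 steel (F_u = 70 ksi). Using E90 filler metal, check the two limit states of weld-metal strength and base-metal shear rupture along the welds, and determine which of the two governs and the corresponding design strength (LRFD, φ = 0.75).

E90XX → F_EXX = 90 ksi.
t_e = 0.707 × 0.1875 = 0.1326 in; L = 15 in.
Weld metal: φR_n = 0.75 × 0.6 × 90 × 0.1326 × 15 = 80.53 kips.
Base metal (shear rupture): φR_n = 0.75 × 0.6 × 70 × 0.1875 × 15 = 88.59 kips.
Governing: weld metal.

φR_n ≈ 80.5 kips (weld metal governs)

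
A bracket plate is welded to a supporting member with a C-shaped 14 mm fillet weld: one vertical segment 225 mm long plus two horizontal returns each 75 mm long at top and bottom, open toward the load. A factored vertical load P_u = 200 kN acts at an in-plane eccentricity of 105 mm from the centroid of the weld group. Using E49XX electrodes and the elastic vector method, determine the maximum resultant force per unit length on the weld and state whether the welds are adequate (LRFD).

E49XX → F_EXX = 490 MPa.
Total weld length L_w = 375 mm. Treat welds as unit-width lines.
Centroid: x̄ = 2×75×37.5 / 375 = 15 mm from the vertical weld.
Polar moment about centroid: J = I_x + I_y = [225³/12 + 2×75×112.5²] + [225×15² + 2(75³/12 + 75×22.5²)] = 3045000 mm³.
Direct shear f_v = P/L_w = 200×10³ / 375 = 533.3 N/mm (vertical).
Torsion M = P·e = 200×10³ × 105 = 21000000 N·mm.
Critical point at (x, y) = (60, 112.5) from centroid. f_tx = M·y/J = 776 N/mm; f_ty = M·x/J = 413.9 N/mm.
Resultant f_max = √[f_tx² + (f_v + f_ty)²] = √[776² + (533.3 + 413.9)²] = 1224 N/mm.
Capacity per unit length: φr_n = 0.75 × 0.6 × 490 × (0.707 × 14) = 2183 N/mm.
1224 ≤ 2183 → adequate.

f_max ≈ 1220 N/mm; adequate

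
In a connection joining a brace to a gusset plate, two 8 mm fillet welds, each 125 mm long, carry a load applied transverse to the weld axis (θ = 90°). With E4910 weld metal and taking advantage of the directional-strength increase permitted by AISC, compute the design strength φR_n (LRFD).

φR_n ≈ 468 kN

E49XX → F_EXX = 490 MPa.
t_e = 0.707 × 8 = 5.656 mm; A_we = 5.656 × 250 = 1414 mm².
Directional factor: 1.0 + 0.5 sin^1.5(90°) = 1.5.
F_nw = 0.6 × 490 × 1.5 = 441 MPa.
φR_n = 0.75 × 441 × 1414 × 10⁻³ = 467.7 kN.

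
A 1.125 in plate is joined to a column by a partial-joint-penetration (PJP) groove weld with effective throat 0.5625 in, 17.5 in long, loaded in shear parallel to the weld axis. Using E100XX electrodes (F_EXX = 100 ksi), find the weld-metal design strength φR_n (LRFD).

φR_n ≈ 443 kip

Effective throat (given) t_e = 0.5625 in.
A_we = 0.5625 × 17.5 = 9.844 in².
F_nw = 0.6 F_EXX = 60 ksi.
φR_n = 0.75 × 60 × 9.844 = 443 kip.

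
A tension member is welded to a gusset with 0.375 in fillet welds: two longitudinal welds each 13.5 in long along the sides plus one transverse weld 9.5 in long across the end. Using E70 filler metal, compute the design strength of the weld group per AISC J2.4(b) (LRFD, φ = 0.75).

φR_n ≈ 311 kip

E70XX → F_EXX = 70 ksi.
t_e = 0.707 × 0.375 = 0.2651 in.
R_nwl = 0.6 × 70 × 0.2651 × 27 = 300.7 kip (longitudinal, 2 welds).
R_nwt = 0.6 × 70 × 0.2651 × 9.5 = 105.8 kip (transverse, base value).
(i) R_nwl + R_nwt = 406.4 kip; (ii) 0.85 R_nwl + 1.5 R_nwt = 414.2 kip.
R_n = max = 414.2 kip [governs: (ii)]; φR_n = 310.7 kip.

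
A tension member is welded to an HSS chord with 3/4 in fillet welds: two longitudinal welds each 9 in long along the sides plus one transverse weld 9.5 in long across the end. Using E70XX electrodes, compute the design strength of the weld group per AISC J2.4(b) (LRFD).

E70XX → F_EXX = 70 ksi.
t_e = 0.707 × 0.75 = 0.5302 in.
R_nwl = 0.6 × 70 × 0.5302 × 18 = 400.9 kip (longitudinal, 2 welds).
R_nwt = 0.6 × 70 × 0.5302 × 9.5 = 211.6 kip (transverse, base value).
(i) R_nwl + R_nwt = 612.4 kip; (ii) 0.85 R_nwl + 1.5 R_nwt = 658.1 kip.
R_n = max = 658.1 kip [governs: (ii)]; φR_n = 493.6 kip.

φR_n ≈ 494 kip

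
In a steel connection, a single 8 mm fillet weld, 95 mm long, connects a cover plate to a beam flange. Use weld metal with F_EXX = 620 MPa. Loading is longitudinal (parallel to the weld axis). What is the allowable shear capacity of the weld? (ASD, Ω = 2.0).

R_n/Ω ≈ 99.9 kN

Effective throat t_e = 0.707 × 8 = 5.656 mm.
Total length L = 95 mm; A_we = 5.656 × 95 = 537.3 mm².
F_nw = 0.6 F_EXX = 0.6 × 620 = 372 MPa.
R_n = 372 × 537.3 × 10⁻³ = 199.9 kN; R_n/Ω = 199.9/2.0 = 99.94 kN.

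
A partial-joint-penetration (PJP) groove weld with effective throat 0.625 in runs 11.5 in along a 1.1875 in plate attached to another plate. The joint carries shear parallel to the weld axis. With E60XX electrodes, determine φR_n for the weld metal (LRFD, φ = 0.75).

φR_n ≈ 194 kip

E60XX → F_EXX = 60 ksi.
Effective throat (given) t_e = 0.625 in.
A_we = 0.625 × 11.5 = 7.188 in².
F_nw = 0.6 F_EXX = 36 ksi.
φR_n = 0.75 × 36 × 7.188 = 194.1 kip.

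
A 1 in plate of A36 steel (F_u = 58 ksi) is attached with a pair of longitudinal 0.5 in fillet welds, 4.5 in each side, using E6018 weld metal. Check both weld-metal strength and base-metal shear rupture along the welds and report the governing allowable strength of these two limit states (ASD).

E60XX → F_EXX = 60 ksi.
t_e = 0.707 × 0.5 = 0.3535 in; L = 9 in.
Weld metal: R_n/Ω = (1/2.0) × 0.6 × 60 × 0.3535 × 9 = 57.27 kip.
Base metal (shear rupture): R_n/Ω = (1/2.0) × 0.6 × 58 × 1 × 9 = 156.6 kip.
Governing: weld metal.

R_n/Ω ≈ 57.3 kip (weld metal governs)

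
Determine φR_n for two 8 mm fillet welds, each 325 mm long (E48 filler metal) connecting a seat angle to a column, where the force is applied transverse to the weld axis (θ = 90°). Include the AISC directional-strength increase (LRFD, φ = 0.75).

φR_n ≈ 1190 kN

E48XX → F_EXX = 480 MPa.
t_e = 0.707 × 8 = 5.656 mm; A_we = 5.656 × 650 = 3676 mm².
Directional factor: 1.0 + 0.5 sin^1.5(90°) = 1.5.
F_nw = 0.6 × 480 × 1.5 = 432 MPa.
φR_n = 0.75 × 432 × 3676 × 10⁻³ = 1191 kN.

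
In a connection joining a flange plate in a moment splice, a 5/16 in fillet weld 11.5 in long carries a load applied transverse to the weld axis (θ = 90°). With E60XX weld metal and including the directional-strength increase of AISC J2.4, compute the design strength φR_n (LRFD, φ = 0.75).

φR_n ≈ 103 kips

E60XX → F_EXX = 60 ksi.
t_e = 0.707 × 0.3125 = 0.2209 in; A_we = 0.2209 × 11.5 = 2.541 in².
Directional factor: 1.0 + 0.5 sin^1.5(90°) = 1.5.
F_nw = 0.6 × 60 × 1.5 = 54 ksi.
φR_n = 0.75 × 54 × 2.541 = 102.9 kips.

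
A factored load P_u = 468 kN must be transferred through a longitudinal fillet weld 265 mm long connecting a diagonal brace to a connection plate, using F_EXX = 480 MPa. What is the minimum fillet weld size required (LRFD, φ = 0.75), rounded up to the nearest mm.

w = 12 mm

Total weld length L = 265 mm.
Required throat t_e = P_u / (φ × 0.6 F_EXX × L) = 468 / (0.75 × 0.6 × 480 × 265 × 10⁻³) = 8.176 mm.
Required leg w = t_e / 0.707 = 11.56 mm → use 12 mm.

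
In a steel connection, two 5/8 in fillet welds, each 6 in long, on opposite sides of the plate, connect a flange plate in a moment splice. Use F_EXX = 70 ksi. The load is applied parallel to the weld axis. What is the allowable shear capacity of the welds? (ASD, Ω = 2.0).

Effective throat t_e = 0.707 × 0.625 = 0.4419 in.
Total length L = 12 in; A_we = 0.4419 × 12 = 5.302 in².
F_nw = 0.6 F_EXX = 0.6 × 70 = 42 ksi.
R_n = 42 × 5.302 = 222.7 kip; R_n/Ω = 222.7/2.0 = 111.4 kip.

R_n/Ω ≈ 111 kip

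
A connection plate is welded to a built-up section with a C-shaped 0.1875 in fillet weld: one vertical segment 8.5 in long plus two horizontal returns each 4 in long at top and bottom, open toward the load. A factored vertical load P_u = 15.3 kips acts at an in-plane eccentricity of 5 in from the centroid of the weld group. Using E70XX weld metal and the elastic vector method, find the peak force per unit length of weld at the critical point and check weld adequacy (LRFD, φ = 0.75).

E70XX → F_EXX = 70 ksi.
Total weld length L_w = 16.5 in. Treat welds as unit-width lines.
Centroid: x̄ = 2×4×2 / 16.5 = 0.9697 in from the vertical weld.
Polar moment about centroid: J = I_x + I_y = [8.5³/12 + 2×4×4.25²] + [8.5×0.9697² + 2(4³/12 + 4×1.03²)] = 222.8 in³.
Direct shear f_v = P/L_w = 15.3 / 16.5 = 0.9273 kip/in (vertical).
Torsion M = P·e = 15.3 × 5 = 76.5 kip·in.
Critical point at (x, y) = (3.03, 4.25) from centroid. f_tx = M·y/J = 1.459 kip/in; f_ty = M·x/J = 1.04 kip/in.
Resultant f_max = √[f_tx² + (f_v + f_ty)²] = √[1.459² + (0.9273 + 1.04)²] = 2.45 kip/in.
Capacity per unit length: φr_n = 0.75 × 0.6 × 70 × (0.707 × 0.1875) = 4.176 kip/in.
2.45 ≤ 4.176 → adequate.

f_max ≈ 2.45 kip/in; adequate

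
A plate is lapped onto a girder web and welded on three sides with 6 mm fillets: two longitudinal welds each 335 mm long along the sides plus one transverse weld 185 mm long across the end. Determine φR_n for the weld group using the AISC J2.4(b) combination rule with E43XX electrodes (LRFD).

E43XX → F_EXX = 430 MPa.
t_e = 0.707 × 6 = 4.242 mm.
R_nwl = 0.6 × 430 × 4.242 × 670 × 10⁻³ = 733.3 kN (longitudinal, 2 welds).
R_nwt = 0.6 × 430 × 4.242 × 185 × 10⁻³ = 202.5 kN (transverse, base value).
(i) R_nwl + R_nwt = 935.7 kN; (ii) 0.85 R_nwl + 1.5 R_nwt = 927 kN.
R_n = max = 935.7 kN [governs: (i)]; φR_n = 701.8 kN.

φR_n ≈ 702 kN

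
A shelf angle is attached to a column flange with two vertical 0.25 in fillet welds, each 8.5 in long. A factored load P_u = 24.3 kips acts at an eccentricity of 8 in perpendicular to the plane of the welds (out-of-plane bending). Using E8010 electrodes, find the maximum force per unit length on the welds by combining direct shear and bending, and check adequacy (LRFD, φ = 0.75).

E80XX → F_EXX = 80 ksi.
L_w = 2 × 8.5 = 17 in; section modulus (unit throat) S = 2 × L²/6 = 24.08 in².
Direct shear f_v = P/L_w = 24.3/17 = 1.429 kip/in.
Moment M = P × e = 24.3 × 8 = 194.4 kip·in; bending f_b = M/S = 8.072 kip/in.
f_max = √(f_v² + f_b²) = √(1.429² + 8.072²) = 8.198 kip/in.
φr_n = 0.75 × 0.6 × 80 × (0.707 × 0.25) = 6.363 kip/in → NOT adequate.

f_max ≈ 8.2 kip/in; NOT adequate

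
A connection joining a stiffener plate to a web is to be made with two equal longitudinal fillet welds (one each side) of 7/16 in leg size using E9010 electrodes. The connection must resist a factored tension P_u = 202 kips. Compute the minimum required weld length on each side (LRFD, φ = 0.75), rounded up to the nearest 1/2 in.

L = 8.5 in on each side

E90XX → F_EXX = 90 ksi.
Throat t_e = 0.707 × 0.4375 = 0.3093 in.
φr_n = 0.75 × 0.6 × 90 × 0.3093 = 12.53 kips/in.
L_req = P_u / φr_n = 202 / 12.53 = 16.12 in total.
Per side: 16.12 / 2 = 8.062 in.
Round up → use L = 8.5 in on each side.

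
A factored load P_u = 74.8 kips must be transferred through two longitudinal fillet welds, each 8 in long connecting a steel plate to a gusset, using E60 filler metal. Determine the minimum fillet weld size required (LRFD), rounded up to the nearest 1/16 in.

w = 1/4 in

E60XX → F_EXX = 60 ksi.
Total weld length L = 16 in.
Required throat t_e = P_u / (φ × 0.6 F_EXX × L) = 74.8 / (0.75 × 0.6 × 60 × 16) = 0.1731 in.
Required leg w = t_e / 0.707 = 0.2449 in → use 1/4 in.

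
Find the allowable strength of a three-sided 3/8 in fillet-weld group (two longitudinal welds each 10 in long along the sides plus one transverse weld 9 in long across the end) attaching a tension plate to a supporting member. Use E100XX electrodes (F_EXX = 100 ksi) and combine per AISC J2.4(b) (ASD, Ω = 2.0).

R_n/Ω ≈ 243 kip

t_e = 0.707 × 0.375 = 0.2651 in.
R_nwl = 0.6 × 100 × 0.2651 × 20 = 318.2 kip (longitudinal, 2 welds).
R_nwt = 0.6 × 100 × 0.2651 × 9 = 143.2 kip (transverse, base value).
(i) R_nwl + R_nwt = 461.3 kip; (ii) 0.85 R_nwl + 1.5 R_nwt = 485.2 kip.
R_n = max = 485.2 kip [governs: (ii)]; R_n/Ω = 242.6 kip.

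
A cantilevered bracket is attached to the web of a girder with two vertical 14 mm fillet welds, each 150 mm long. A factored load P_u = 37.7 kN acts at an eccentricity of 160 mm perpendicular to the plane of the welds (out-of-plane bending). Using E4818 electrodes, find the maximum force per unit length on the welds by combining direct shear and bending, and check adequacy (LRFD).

f_max ≈ 814 N/mm; adequate

E48XX → F_EXX = 480 MPa.
L_w = 2 × 150 = 300 mm; section modulus (unit throat) S = 2 × L²/6 = 7500 mm².
Direct shear f_v = P/L_w = 37.7×10³/300 = 125.7 N/mm.
Moment M = P × e = 37.7×10³ × 160 = 6032000 N·mm; bending f_b = M/S = 804.3 N/mm.
f_max = √(f_v² + f_b²) = √(125.7² + 804.3²) = 814 N/mm.
φr_n = 0.75 × 0.6 × 480 × (0.707 × 14) = 2138 N/mm → adequate.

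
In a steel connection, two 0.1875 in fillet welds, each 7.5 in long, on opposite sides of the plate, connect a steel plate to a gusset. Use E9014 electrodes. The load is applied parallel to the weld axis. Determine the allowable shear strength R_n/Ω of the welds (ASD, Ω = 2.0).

R_n/Ω ≈ 53.7 kips

E90XX → F_EXX = 90 ksi.
Effective throat t_e = 0.707 × 0.1875 = 0.1326 in.
Total length L = 15 in; A_we = 0.1326 × 15 = 1.988 in².
F_nw = 0.6 F_EXX = 0.6 × 90 = 54 ksi.
R_n = 54 × 1.988 = 107.4 kips; R_n/Ω = 107.4/2.0 = 53.69 kips.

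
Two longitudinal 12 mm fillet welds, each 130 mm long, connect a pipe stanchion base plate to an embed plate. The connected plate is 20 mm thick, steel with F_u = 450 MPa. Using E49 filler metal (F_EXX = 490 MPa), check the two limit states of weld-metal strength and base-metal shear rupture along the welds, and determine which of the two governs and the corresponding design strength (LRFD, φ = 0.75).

t_e = 0.707 × 12 = 8.484 mm; L = 260 mm.
Weld metal: φR_n = 0.75 × 0.6 × 490 × 8.484 × 260 × 10⁻³ = 486.4 kN.
Base metal (shear rupture): φR_n = 0.75 × 0.6 × 450 × 20 × 260 × 10⁻³ = 1053 kN.
Governing: weld metal.

φR_n ≈ 486 kN (weld metal governs)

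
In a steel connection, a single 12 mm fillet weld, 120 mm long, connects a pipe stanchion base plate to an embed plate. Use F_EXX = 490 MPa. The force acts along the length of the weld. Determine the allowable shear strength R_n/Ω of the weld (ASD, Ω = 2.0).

Effective throat t_e = 0.707 × 12 = 8.484 mm.
Total length L = 120 mm; A_we = 8.484 × 120 = 1018 mm².
F_nw = 0.6 F_EXX = 0.6 × 490 = 294 MPa.
R_n = 294 × 1018 × 10⁻³ = 299.3 kN; R_n/Ω = 299.3/2.0 = 149.7 kN.

R_n/Ω ≈ 150 kN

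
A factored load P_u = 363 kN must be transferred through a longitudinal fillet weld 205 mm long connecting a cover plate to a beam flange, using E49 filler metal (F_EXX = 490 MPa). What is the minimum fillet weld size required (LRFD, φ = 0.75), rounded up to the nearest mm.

w = 12 mm

Total weld length L = 205 mm.
Required throat t_e = P_u / (φ × 0.6 F_EXX × L) = 363 / (0.75 × 0.6 × 490 × 205 × 10⁻³) = 8.031 mm.
Required leg w = t_e / 0.707 = 11.36 mm → use 12 mm.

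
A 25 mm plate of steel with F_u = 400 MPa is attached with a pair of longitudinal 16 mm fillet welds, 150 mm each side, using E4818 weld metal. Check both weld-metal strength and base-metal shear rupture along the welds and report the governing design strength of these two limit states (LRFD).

φR_n ≈ 733 kN (weld metal governs)

E48XX → F_EXX = 480 MPa.
t_e = 0.707 × 16 = 11.31 mm; L = 300 mm.
Weld metal: φR_n = 0.75 × 0.6 × 480 × 11.31 × 300 × 10⁻³ = 733 kN.
Base metal (shear rupture): φR_n = 0.75 × 0.6 × 400 × 25 × 300 × 10⁻³ = 1350 kN.
Governing: weld metal.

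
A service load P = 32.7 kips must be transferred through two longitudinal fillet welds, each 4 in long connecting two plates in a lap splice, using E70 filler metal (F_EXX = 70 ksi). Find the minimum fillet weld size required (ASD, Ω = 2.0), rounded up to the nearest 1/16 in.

w = 5/16 in

Total weld length L = 8 in.
Required throat t_e = P × Ω / (0.6 F_EXX × L) = 32.7 × 2.0 / (0.6 × 70 × 8) = 0.1946 in.
Required leg w = t_e / 0.707 = 0.2753 in → use 5/16 in.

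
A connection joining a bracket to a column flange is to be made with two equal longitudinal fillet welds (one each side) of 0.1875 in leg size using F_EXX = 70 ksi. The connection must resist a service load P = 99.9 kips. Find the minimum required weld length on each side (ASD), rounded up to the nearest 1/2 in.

Throat t_e = 0.707 × 0.1875 = 0.1326 in.
r_n/Ω = (0.6 × 70 × 0.1326) / 2.0 = 2.784 kip/in.
L_req = P / (r_n/Ω) = 99.9 / 2.784 = 35.89 in total.
Per side: 35.89 / 2 = 17.94 in.
Round up → use L = 18 in on each side.

L = 18 in on each side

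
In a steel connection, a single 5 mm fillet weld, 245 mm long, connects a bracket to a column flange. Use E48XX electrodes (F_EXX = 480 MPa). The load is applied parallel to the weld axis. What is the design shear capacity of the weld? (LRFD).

Effective throat t_e = 0.707 × 5 = 3.535 mm.
Total length L = 245 mm; A_we = 3.535 × 245 = 866.1 mm².
F_nw = 0.6 F_EXX = 0.6 × 480 = 288 MPa.
φR_n = 0.75 × 288 × 866.1 × 10⁻³ = 187.1 kN.

φR_n ≈ 187 kN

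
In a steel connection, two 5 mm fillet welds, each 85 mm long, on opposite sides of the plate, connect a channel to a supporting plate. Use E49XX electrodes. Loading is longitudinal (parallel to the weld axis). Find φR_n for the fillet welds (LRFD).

φR_n ≈ 133 kN

E49XX → F_EXX = 490 MPa.
Effective throat t_e = 0.707 × 5 = 3.535 mm.
Total length L = 170 mm; A_we = 3.535 × 170 = 600.9 mm².
F_nw = 0.6 F_EXX = 0.6 × 490 = 294 MPa.
φR_n = 0.75 × 294 × 600.9 × 10⁻³ = 132.5 kN.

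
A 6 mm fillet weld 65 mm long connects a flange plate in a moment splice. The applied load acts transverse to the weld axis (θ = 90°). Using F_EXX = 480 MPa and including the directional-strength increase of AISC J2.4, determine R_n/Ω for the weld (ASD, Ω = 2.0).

R_n/Ω ≈ 59.6 kN

t_e = 0.707 × 6 = 4.242 mm; A_we = 4.242 × 65 = 275.7 mm².
Directional factor: 1.0 + 0.5 sin^1.5(90°) = 1.5.
F_nw = 0.6 × 480 × 1.5 = 432 MPa.
R_n/Ω = (432 × 275.7) / 2.0 × 10⁻³ = 59.56 kN.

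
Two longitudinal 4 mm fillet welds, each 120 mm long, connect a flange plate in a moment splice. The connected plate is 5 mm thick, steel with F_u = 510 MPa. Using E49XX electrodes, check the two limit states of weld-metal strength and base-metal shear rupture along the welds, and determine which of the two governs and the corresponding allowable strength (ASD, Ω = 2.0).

R_n/Ω ≈ 99.8 kN (weld metal governs)

E49XX → F_EXX = 490 MPa.
t_e = 0.707 × 4 = 2.828 mm; L = 240 mm.
Weld metal: R_n/Ω = (1/2.0) × 0.6 × 490 × 2.828 × 240 × 10⁻³ = 99.77 kN.
Base metal (shear rupture): R_n/Ω = (1/2.0) × 0.6 × 510 × 5 × 240 × 10⁻³ = 183.6 kN.
Governing: weld metal.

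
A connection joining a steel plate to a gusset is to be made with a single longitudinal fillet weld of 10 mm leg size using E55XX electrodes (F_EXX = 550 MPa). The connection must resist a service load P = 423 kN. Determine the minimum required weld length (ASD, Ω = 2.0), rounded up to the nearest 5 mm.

L = 365 mm

Throat t_e = 0.707 × 10 = 7.07 mm.
r_n/Ω = (0.6 × 550 × 7.07) / 2.0 = 1167 N/mm = 1.167 kN/mm.
L_req = P / (r_n/Ω) = 423 / 1.167 = 362.6 mm total.
Round up → use L = 365 mm.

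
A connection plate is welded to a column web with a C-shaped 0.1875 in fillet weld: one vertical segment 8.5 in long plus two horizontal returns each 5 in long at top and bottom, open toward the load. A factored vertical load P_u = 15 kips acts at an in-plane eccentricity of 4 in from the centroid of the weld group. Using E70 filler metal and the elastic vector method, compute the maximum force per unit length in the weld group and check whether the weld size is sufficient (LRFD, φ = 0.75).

f_max ≈ 1.83 kip/in; adequate

E70XX → F_EXX = 70 ksi.
Total weld length L_w = 18.5 in. Treat welds as unit-width lines.
Centroid: x̄ = 2×5×2.5 / 18.5 = 1.351 in from the vertical weld.
Polar moment about centroid: J = I_x + I_y = [8.5³/12 + 2×5×4.25²] + [8.5×1.351² + 2(5³/12 + 5×1.149²)] = 281.4 in³.
Direct shear f_v = P/L_w = 15 / 18.5 = 0.8108 kip/in (vertical).
Torsion M = P·e = 15 × 4 = 60 kip·in.
Critical point at (x, y) = (3.649, 4.25) from centroid. f_tx = M·y/J = 0.9063 kip/in; f_ty = M·x/J = 0.7781 kip/in.
Resultant f_max = √[f_tx² + (f_v + f_ty)²] = √[0.9063² + (0.8108 + 0.7781)²] = 1.829 kip/in.
Capacity per unit length: φr_n = 0.75 × 0.6 × 70 × (0.707 × 0.1875) = 4.176 kip/in.
1.829 ≤ 4.176 → adequate.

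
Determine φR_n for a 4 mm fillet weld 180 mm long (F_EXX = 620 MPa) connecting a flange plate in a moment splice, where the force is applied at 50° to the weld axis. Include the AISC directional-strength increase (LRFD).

φR_n ≈ 190 kN

t_e = 0.707 × 4 = 2.828 mm; A_we = 2.828 × 180 = 509 mm².
Directional factor: 1.0 + 0.5 sin^1.5(50°) = 1.335.
F_nw = 0.6 × 620 × 1.335 = 496.7 MPa.
φR_n = 0.75 × 496.7 × 509 × 10⁻³ = 189.6 kN.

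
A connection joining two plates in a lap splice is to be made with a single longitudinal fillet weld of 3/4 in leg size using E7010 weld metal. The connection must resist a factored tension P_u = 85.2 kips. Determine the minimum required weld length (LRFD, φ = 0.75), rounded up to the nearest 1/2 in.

L = 5.5 in

E70XX → F_EXX = 70 ksi.
Throat t_e = 0.707 × 0.75 = 0.5302 in.
φr_n = 0.75 × 0.6 × 70 × 0.5302 = 16.7 kips/in.
L_req = P_u / φr_n = 85.2 / 16.7 = 5.101 in total.
Round up → use L = 5.5 in.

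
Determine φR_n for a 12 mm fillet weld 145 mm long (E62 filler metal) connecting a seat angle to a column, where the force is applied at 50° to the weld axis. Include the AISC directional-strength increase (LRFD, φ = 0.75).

φR_n ≈ 458 kN

E62XX → F_EXX = 620 MPa.
t_e = 0.707 × 12 = 8.484 mm; A_we = 8.484 × 145 = 1230 mm².
Directional factor: 1.0 + 0.5 sin^1.5(50°) = 1.335.
F_nw = 0.6 × 620 × 1.335 = 496.7 MPa.
φR_n = 0.75 × 496.7 × 1230 × 10⁻³ = 458.3 kN.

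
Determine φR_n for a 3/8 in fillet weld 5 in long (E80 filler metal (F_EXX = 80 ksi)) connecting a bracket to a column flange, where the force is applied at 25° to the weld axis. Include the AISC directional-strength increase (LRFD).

t_e = 0.707 × 0.375 = 0.2651 in; A_we = 0.2651 × 5 = 1.326 in².
Directional factor: 1.0 + 0.5 sin^1.5(25°) = 1.137.
F_nw = 0.6 × 80 × 1.137 = 54.59 ksi.
φR_n = 0.75 × 54.59 × 1.326 = 54.28 kip.

φR_n ≈ 54.3 kip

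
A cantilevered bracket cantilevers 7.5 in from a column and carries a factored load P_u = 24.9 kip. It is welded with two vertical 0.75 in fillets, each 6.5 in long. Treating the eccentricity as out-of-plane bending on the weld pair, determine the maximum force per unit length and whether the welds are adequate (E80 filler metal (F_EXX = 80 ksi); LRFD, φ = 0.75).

f_max ≈ 13.4 kip/in; adequate

L_w = 2 × 6.5 = 13 in; section modulus (unit throat) S = 2 × L²/6 = 14.08 in².
Direct shear f_v = P/L_w = 24.9/13 = 1.915 kip/in.
Moment M = P × e = 24.9 × 7.5 = 186.75 kip·in; bending f_b = M/S = 13.26 kip/in.
f_max = √(f_v² + f_b²) = √(1.915² + 13.26²) = 13.4 kip/in.
φr_n = 0.75 × 0.6 × 80 × (0.707 × 0.75) = 19.09 kip/in → adequate.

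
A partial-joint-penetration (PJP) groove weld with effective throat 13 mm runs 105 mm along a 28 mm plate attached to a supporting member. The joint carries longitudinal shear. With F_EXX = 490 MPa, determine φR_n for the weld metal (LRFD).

Effective throat (given) t_e = 13 mm.
A_we = 13 × 105 = 1365 mm².
F_nw = 0.6 F_EXX = 294 MPa.
φR_n = 0.75 × 294 × 1365 × 10⁻³ = 301 kN.

φR_n ≈ 301 kN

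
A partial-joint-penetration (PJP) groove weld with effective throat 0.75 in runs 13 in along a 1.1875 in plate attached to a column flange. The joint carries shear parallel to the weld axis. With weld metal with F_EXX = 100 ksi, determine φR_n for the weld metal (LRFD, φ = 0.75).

φR_n ≈ 439 kip

Effective throat (given) t_e = 0.75 in.
A_we = 0.75 × 13 = 9.75 in².
F_nw = 0.6 F_EXX = 60 ksi.
φR_n = 0.75 × 60 × 9.75 = 438.8 kip.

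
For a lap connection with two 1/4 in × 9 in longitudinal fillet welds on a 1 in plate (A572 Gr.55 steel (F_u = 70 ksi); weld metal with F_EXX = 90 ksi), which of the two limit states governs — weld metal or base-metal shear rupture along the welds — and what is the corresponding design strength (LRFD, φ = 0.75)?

φR_n ≈ 129 kip (weld metal governs)

t_e = 0.707 × 0.25 = 0.1767 in; L = 18 in.
Weld metal: φR_n = 0.75 × 0.6 × 90 × 0.1767 × 18 = 128.9 kip.
Base metal (shear rupture): φR_n = 0.75 × 0.6 × 70 × 1 × 18 = 567 kip.
Governing: weld metal.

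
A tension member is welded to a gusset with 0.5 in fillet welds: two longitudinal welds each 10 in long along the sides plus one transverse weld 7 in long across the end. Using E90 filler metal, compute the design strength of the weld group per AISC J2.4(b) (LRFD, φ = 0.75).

φR_n ≈ 394 kip

E90XX → F_EXX = 90 ksi.
t_e = 0.707 × 0.5 = 0.3535 in.
R_nwl = 0.6 × 90 × 0.3535 × 20 = 381.8 kip (longitudinal, 2 welds).
R_nwt = 0.6 × 90 × 0.3535 × 7 = 133.6 kip (transverse, base value).
(i) R_nwl + R_nwt = 515.4 kip; (ii) 0.85 R_nwl + 1.5 R_nwt = 524.9 kip.
R_n = max = 524.9 kip [governs: (ii)]; φR_n = 393.7 kip.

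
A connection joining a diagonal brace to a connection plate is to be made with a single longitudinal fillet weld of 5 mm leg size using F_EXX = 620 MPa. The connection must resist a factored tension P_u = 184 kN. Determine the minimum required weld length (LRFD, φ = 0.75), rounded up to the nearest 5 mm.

L = 190 mm

Throat t_e = 0.707 × 5 = 3.535 mm.
φr_n = 0.75 × 0.6 × 620 × 3.535 × 10⁻³ = 0.9863 kN/mm.
L_req = P_u / φr_n = 184 / 0.9863 = 186.6 mm total.
Round up → use L = 190 mm.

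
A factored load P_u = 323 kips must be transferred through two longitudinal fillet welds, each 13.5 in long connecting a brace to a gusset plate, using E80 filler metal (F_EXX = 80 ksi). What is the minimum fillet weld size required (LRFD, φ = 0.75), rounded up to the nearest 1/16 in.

Total weld length L = 27 in.
Required throat t_e = P_u / (φ × 0.6 F_EXX × L) = 323 / (0.75 × 0.6 × 80 × 27) = 0.3323 in.
Required leg w = t_e / 0.707 = 0.47 in → use 1/2 in.

w = 1/2 in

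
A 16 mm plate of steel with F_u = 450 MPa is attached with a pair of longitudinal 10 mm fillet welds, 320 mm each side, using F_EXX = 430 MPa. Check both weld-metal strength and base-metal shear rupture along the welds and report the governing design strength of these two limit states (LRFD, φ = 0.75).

t_e = 0.707 × 10 = 7.07 mm; L = 640 mm.
Weld metal: φR_n = 0.75 × 0.6 × 430 × 7.07 × 640 × 10⁻³ = 875.5 kN.
Base metal (shear rupture): φR_n = 0.75 × 0.6 × 450 × 16 × 640 × 10⁻³ = 2074 kN.
Governing: weld metal.

φR_n ≈ 876 kN (weld metal governs)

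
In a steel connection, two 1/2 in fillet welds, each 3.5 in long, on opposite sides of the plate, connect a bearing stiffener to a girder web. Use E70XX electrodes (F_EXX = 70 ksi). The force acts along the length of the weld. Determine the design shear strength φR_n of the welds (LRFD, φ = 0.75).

φR_n ≈ 77.9 kips

Effective throat t_e = 0.707 × 0.5 = 0.3535 in.
Total length L = 7 in; A_we = 0.3535 × 7 = 2.474 in².
F_nw = 0.6 F_EXX = 0.6 × 70 = 42 ksi.
φR_n = 0.75 × 42 × 2.474 = 77.95 kips.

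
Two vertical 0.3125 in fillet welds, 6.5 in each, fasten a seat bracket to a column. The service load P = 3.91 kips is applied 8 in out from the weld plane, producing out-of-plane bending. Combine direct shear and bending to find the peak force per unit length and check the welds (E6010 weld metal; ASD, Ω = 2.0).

E60XX → F_EXX = 60 ksi.
L_w = 2 × 6.5 = 13 in; section modulus (unit throat) S = 2 × L²/6 = 14.08 in².
Direct shear f_v = P/L_w = 3.91/13 = 0.3008 kip/in.
Moment M = P × e = 3.91 × 8 = 31.28 kip·in; bending f_b = M/S = 2.221 kip/in.
f_max = √(f_v² + f_b²) = √(0.3008² + 2.221²) = 2.241 kip/in.
r_n/Ω = (1/2.0) × 0.6 × 60 × (0.707 × 0.3125) = 3.977 kip/in → adequate.

f_max ≈ 2.24 kip/in; adequate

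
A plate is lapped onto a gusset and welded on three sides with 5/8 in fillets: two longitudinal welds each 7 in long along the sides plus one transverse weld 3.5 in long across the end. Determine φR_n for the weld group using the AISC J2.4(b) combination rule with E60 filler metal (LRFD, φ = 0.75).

φR_n ≈ 209 kips

E60XX → F_EXX = 60 ksi.
t_e = 0.707 × 0.625 = 0.4419 in.
R_nwl = 0.6 × 60 × 0.4419 × 14 = 222.7 kips (longitudinal, 2 welds).
R_nwt = 0.6 × 60 × 0.4419 × 3.5 = 55.68 kips (transverse, base value).
(i) R_nwl + R_nwt = 278.4 kips; (ii) 0.85 R_nwl + 1.5 R_nwt = 272.8 kips.
R_n = max = 278.4 kips [governs: (i)]; φR_n = 208.8 kips.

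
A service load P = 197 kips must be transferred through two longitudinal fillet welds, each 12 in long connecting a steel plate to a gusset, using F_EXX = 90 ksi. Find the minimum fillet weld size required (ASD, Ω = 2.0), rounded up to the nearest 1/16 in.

w = 7/16 in

Total weld length L = 24 in.
Required throat t_e = P × Ω / (0.6 F_EXX × L) = 197 × 2.0 / (0.6 × 90 × 24) = 0.304 in.
Required leg w = t_e / 0.707 = 0.43 in → use 7/16 in.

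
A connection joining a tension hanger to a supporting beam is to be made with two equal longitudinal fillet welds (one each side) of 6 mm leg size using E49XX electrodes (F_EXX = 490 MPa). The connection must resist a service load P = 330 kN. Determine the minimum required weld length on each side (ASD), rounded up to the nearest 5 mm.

L = 265 mm on each side

Throat t_e = 0.707 × 6 = 4.242 mm.
r_n/Ω = (0.6 × 490 × 4.242) / 2.0 = 623.6 N/mm = 0.6236 kN/mm.
L_req = P / (r_n/Ω) = 330 / 0.6236 = 529.2 mm total.
Per side: 529.2 / 2 = 264.6 mm.
Round up → use L = 265 mm on each side.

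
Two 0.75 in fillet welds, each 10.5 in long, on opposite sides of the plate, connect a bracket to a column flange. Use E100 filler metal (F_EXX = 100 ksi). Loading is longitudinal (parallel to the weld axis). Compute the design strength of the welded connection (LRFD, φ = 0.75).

φR_n ≈ 501 kip

Effective throat t_e = 0.707 × 0.75 = 0.5302 in.
Total length L = 21 in; A_we = 0.5302 × 21 = 11.14 in².
F_nw = 0.6 F_EXX = 0.6 × 100 = 60 ksi.
φR_n = 0.75 × 60 × 11.14 = 501.1 kip.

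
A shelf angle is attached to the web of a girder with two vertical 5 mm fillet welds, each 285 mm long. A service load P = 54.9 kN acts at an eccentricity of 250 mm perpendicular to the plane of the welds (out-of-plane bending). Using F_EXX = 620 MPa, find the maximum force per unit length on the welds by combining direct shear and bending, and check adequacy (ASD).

L_w = 2 × 285 = 570 mm; section modulus (unit throat) S = 2 × L²/6 = 27080 mm².
Direct shear f_v = P/L_w = 54.9×10³/570 = 96.32 N/mm.
Moment M = P × e = 54.9×10³ × 250 = 13725000 N·mm; bending f_b = M/S = 506.9 N/mm.
f_max = √(f_v² + f_b²) = √(96.32² + 506.9²) = 516 N/mm.
r_n/Ω = (1/2.0) × 0.6 × 620 × (0.707 × 5) = 657.5 N/mm → adequate.

f_max ≈ 516 N/mm; adequate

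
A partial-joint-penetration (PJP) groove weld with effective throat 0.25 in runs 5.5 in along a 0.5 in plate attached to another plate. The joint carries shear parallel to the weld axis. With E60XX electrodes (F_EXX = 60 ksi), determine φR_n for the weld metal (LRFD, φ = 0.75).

Effective throat (given) t_e = 0.25 in.
A_we = 0.25 × 5.5 = 1.375 in².
F_nw = 0.6 F_EXX = 36 ksi.
φR_n = 0.75 × 36 × 1.375 = 37.12 kip.

φR_n ≈ 37.1 kip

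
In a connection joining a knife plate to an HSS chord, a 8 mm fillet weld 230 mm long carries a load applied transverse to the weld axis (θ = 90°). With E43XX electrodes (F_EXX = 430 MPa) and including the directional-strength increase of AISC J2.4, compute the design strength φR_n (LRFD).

t_e = 0.707 × 8 = 5.656 mm; A_we = 5.656 × 230 = 1301 mm².
Directional factor: 1.0 + 0.5 sin^1.5(90°) = 1.5.
F_nw = 0.6 × 430 × 1.5 = 387 MPa.
φR_n = 0.75 × 387 × 1301 × 10⁻³ = 377.6 kN.

φR_n ≈ 378 kN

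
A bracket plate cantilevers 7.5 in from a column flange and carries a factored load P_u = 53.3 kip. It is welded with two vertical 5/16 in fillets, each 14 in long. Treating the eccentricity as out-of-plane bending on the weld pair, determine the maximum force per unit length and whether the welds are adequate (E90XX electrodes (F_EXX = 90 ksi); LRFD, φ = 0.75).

f_max ≈ 6.41 kip/in; adequate

L_w = 2 × 14 = 28 in; section modulus (unit throat) S = 2 × L²/6 = 65.33 in².
Direct shear f_v = P/L_w = 53.3/28 = 1.904 kip/in.
Moment M = P × e = 53.3 × 7.5 = 399.75 kip·in; bending f_b = M/S = 6.119 kip/in.
f_max = √(f_v² + f_b²) = √(1.904² + 6.119²) = 6.408 kip/in.
φr_n = 0.75 × 0.6 × 90 × (0.707 × 0.3125) = 8.948 kip/in → adequate.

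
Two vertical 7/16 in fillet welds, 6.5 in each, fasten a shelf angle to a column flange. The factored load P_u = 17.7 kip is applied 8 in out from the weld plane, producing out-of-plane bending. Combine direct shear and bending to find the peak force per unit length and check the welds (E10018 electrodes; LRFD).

f_max ≈ 10.1 kip/in; adequate

E100XX → F_EXX = 100 ksi.
L_w = 2 × 6.5 = 13 in; section modulus (unit throat) S = 2 × L²/6 = 14.08 in².
Direct shear f_v = P/L_w = 17.7/13 = 1.362 kip/in.
Moment M = P × e = 17.7 × 8 = 141.6 kip·in; bending f_b = M/S = 10.05 kip/in.
f_max = √(f_v² + f_b²) = √(1.362² + 10.05²) = 10.15 kip/in.
φr_n = 0.75 × 0.6 × 100 × (0.707 × 0.4375) = 13.92 kip/in → adequate.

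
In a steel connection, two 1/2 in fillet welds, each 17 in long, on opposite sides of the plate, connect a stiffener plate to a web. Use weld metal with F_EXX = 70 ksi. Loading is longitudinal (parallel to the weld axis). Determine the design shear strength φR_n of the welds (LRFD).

φR_n ≈ 379 kips

Effective throat t_e = 0.707 × 0.5 = 0.3535 in.
Total length L = 34 in; A_we = 0.3535 × 34 = 12.02 in².
F_nw = 0.6 F_EXX = 0.6 × 70 = 42 ksi.
φR_n = 0.75 × 42 × 12.02 = 378.6 kips.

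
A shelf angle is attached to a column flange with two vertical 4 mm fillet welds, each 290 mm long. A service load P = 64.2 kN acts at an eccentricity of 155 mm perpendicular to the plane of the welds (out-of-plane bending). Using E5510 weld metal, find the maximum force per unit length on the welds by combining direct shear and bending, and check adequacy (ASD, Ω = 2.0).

E55XX → F_EXX = 550 MPa.
L_w = 2 × 290 = 580 mm; section modulus (unit throat) S = 2 × L²/6 = 28030 mm².
Direct shear f_v = P/L_w = 64.2×10³/580 = 110.7 N/mm.
Moment M = P × e = 64.2×10³ × 155 = 9951000 N·mm; bending f_b = M/S = 355 N/mm.
f_max = √(f_v² + f_b²) = √(110.7² + 355²) = 371.8 N/mm.
r_n/Ω = (1/2.0) × 0.6 × 550 × (0.707 × 4) = 466.6 N/mm → adequate.

f_max ≈ 372 N/mm; adequate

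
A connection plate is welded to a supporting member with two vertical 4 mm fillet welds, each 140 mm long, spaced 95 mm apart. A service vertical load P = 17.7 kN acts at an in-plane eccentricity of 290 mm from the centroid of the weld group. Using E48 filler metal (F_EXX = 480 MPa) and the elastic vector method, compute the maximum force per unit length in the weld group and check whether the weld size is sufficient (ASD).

Total weld length L_w = 280 mm. Treat welds as unit-width lines.
Polar moment about centroid: J = 2[d³/12 + d(b/2)²] = 2[140³/12 + 140×47.5²] = 1089000 mm³.
Direct shear f_v = P/L_w = 17.7×10³ / 280 = 63.21 N/mm (vertical).
Torsion M = P·e = 17.7×10³ × 290 = 5133000 N·mm.
Critical point at (x, y) = (47.5, 70) from centroid. f_tx = M·y/J = 329.9 N/mm; f_ty = M·x/J = 223.9 N/mm.
Resultant f_max = √[f_tx² + (f_v + f_ty)²] = √[329.9² + (63.21 + 223.9)²] = 437.3 N/mm.
Capacity per unit length: r_n/Ω = (1/2.0) × 0.6 × 480 × (0.707 × 4) = 407.2 N/mm.
437.3 > 407.2 → NOT adequate.

f_max ≈ 437 N/mm; NOT adequate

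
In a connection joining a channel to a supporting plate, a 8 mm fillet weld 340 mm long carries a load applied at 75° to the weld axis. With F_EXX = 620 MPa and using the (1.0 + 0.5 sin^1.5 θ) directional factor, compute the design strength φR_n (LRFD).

φR_n ≈ 791 kN

t_e = 0.707 × 8 = 5.656 mm; A_we = 5.656 × 340 = 1923 mm².
Directional factor: 1.0 + 0.5 sin^1.5(75°) = 1.475.
F_nw = 0.6 × 620 × 1.475 = 548.6 MPa.
φR_n = 0.75 × 548.6 × 1923 × 10⁻³ = 791.2 kN.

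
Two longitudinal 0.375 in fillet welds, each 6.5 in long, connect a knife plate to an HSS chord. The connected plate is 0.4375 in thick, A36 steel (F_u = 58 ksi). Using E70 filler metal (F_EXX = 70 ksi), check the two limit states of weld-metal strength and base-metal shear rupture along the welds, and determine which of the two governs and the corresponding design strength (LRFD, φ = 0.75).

t_e = 0.707 × 0.375 = 0.2651 in; L = 13 in.
Weld metal: φR_n = 0.75 × 0.6 × 70 × 0.2651 × 13 = 108.6 kip.
Base metal (shear rupture): φR_n = 0.75 × 0.6 × 58 × 0.4375 × 13 = 148.4 kip.
Governing: weld metal.

φR_n ≈ 109 kip (weld metal governs)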